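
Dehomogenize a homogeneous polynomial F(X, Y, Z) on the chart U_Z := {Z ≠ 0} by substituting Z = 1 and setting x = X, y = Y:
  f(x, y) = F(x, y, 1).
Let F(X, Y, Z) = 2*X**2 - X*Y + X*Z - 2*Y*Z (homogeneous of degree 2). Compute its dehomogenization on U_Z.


f(x, y) = 2*x**2 - x*y + x - 2*y

On U_Z we set Z = 1. Each monomial c·X^i·Y^j·Z^k in F becomes c·x^i·y^j·1^k = c·x^i·y^j.
Substituting Z = 1: F(X, Y, 1) = 2*x**2 - x*y + x - 2*y.
Note: deg(f) ≤ deg(F) = 2; strict inequality happens when F is divisible by Z (lost terms).


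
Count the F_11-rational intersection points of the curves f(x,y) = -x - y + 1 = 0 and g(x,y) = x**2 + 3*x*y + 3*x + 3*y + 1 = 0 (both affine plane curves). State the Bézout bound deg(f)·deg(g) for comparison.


Common zeros: ∅; count = 0; Bézout bound = 2.

deg(f) = 1, deg(g) = 2, so Bézout bound = 2.
Scan x ∈ F_11. For each x, list the y ∈ F_11 with f(x, y) ≡ 0 and those with g(x, y) ≡ 0 (mod 11); the common zeros in that column are the intersection.
  x = 0: f ≡ 0 at y ∈ {1}; g ≡ 0 at y ∈ {7}; common: ∅.
  x = 1: f ≡ 0 at y ∈ {0}; g ≡ 0 at y ∈ {1}; common: ∅.
  x = 2: f ≡ 0 at y ∈ {10}; g ≡ 0 at y ∈ {0}; common: ∅.
  x = 3: f ≡ 0 at y ∈ {9}; g ≡ 0 at y ∈ {3}; common: ∅.
  x = 4: f ≡ 0 at y ∈ {8}; g ≡ 0 at y ∈ {1}; common: ∅.
  x = 5: f ≡ 0 at y ∈ {7}; g ≡ 0 at y ∈ {2}; common: ∅.
  x = 6: f ≡ 0 at y ∈ {6}; g ≡ 0 at y ∈ {0}; common: ∅.
  x = 7: f ≡ 0 at y ∈ {5}; g ≡ 0 at y ∈ {3}; common: ∅.
  x = 8: f ≡ 0 at y ∈ {4}; g ≡ 0 at y ∈ {2}; common: ∅.
  x = 9: f ≡ 0 at y ∈ {3}; g ≡ 0 at y ∈ {7}; common: ∅.
  x = 10: f ≡ 0 at y ∈ {2}; g ≡ 0 at y ∈ ∅; common: ∅.
Collecting: common zeros = ∅, so the count is 0.
Comparison with the Bézout bound: 0 ≤ 2 = deg(f)·deg(g), as expected for curves with no common component (the affine F_11-count falls short of the bound because intersections may lie at infinity, over extension fields, or carry multiplicity).


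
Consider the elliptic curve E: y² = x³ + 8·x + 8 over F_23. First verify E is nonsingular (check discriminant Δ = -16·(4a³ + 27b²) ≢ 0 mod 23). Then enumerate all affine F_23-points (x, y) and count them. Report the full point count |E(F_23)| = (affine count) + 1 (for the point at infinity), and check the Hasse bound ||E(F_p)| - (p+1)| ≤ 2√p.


Affine points = {(0, 10), (0, 13), (2, 3), (2, 20), (3, 6), (3, 17), (4, 9), (4, 14), (5, 9), (5, 14), (7, 4), (7, 19), (8, 3), (8, 20), (9, 2), (9, 21), (11, 1), (11, 22), (13, 3), (13, 20), (14, 9), (14, 14), (16, 0), (18, 2), (18, 21), (19, 2), (19, 21), (20, 7), (20, 16)}; affine count = 29; |E(F_23)| = 30.

Discriminant check: Δ ∝ 4a³ + 27b² = 4·8³ + 27·8² = 4·512 + 27·64 ≡ 4 (mod 23). Nonzero ⇒ E is nonsingular.
For each x ∈ F_23, compute rhs = x³ + 8·x + 8 mod 23, then count y ∈ F_23 with y² ≡ rhs.
  x = 0: rhs = 8, matching y values: 10, 13 (2 points).
  x = 1: rhs = 17, matching y values: none (0 points).
  x = 2: rhs = 9, matching y values: 3, 20 (2 points).
  x = 3: rhs = 13, matching y values: 6, 17 (2 points).
  x = 4: rhs = 12, matching y values: 9, 14 (2 points).
  x = 5: rhs = 12, matching y values: 9, 14 (2 points).
  x = 6: rhs = 19, matching y values: none (0 points).
  x = 7: rhs = 16, matching y values: 4, 19 (2 points).
  x = 8: rhs = 9, matching y values: 3, 20 (2 points).
  x = 9: rhs = 4, matching y values: 2, 21 (2 points).
  x = 10: rhs = 7, matching y values: none (0 points).
  x = 11: rhs = 1, matching y values: 1, 22 (2 points).
  x = 12: rhs = 15, matching y values: none (0 points).
  x = 13: rhs = 9, matching y values: 3, 20 (2 points).
  x = 14: rhs = 12, matching y values: 9, 14 (2 points).
  x = 15: rhs = 7, matching y values: none (0 points).
  x = 16: rhs = 0, matching y values: 0 (1 points).
  x = 17: rhs = 20, matching y values: none (0 points).
  x = 18: rhs = 4, matching y values: 2, 21 (2 points).
  x = 19: rhs = 4, matching y values: 2, 21 (2 points).
  x = 20: rhs = 3, matching y values: 7, 16 (2 points).
  x = 21: rhs = 7, matching y values: none (0 points).
  x = 22: rhs = 22, matching y values: none (0 points).
Total affine count: 29.
Full point count |E(F_23)| = 29 + 1 = 30.
Hasse bound: |30 − (23+1)| = |6| = 6 ≤ 2√23 ≈ 9.5917 ✓.


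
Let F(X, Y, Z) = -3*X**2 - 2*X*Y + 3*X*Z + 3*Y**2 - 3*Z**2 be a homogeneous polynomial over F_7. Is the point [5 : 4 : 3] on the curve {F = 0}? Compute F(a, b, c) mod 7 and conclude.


F(5,4,3) ≡ 0 (mod 7); P is on the curve.

Evaluate F(5, 4, 3) term-by-term (mod 7).
  -3*X**2 ↦ -3·25·1·1 = -75
  -2*X*Y ↦ -2·5·4·1 = -40
  3*X*Z ↦ 3·5·1·3 = 45
  3*Y**2 ↦ 3·1·16·1 = 48
  -3*Z**2 ↦ -3·1·1·9 = -27
Sum: F(5, 4, 3) = (-75) + (-40) + (45) + (48) + (-27) = -49.
Reducing mod 7: -49 ≡ 0 (mod 7).
Since F(a, b, c) ≡ 0 (mod 7), P lies on the curve.


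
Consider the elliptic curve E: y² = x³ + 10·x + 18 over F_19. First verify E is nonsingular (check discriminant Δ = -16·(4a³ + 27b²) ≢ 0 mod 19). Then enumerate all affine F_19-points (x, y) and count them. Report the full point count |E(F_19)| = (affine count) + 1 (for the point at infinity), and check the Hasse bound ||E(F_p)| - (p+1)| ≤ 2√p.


Affine points = {(6, 3), (6, 16), (9, 1), (9, 18), (10, 4), (10, 15), (12, 2), (12, 17), (15, 3), (15, 16), (17, 3), (17, 16), (18, 8), (18, 11)}; affine count = 14; |E(F_19)| = 15.

Discriminant check: Δ ∝ 4a³ + 27b² = 4·10³ + 27·18² = 4·1000 + 27·324 ≡ 18 (mod 19). Nonzero ⇒ E is nonsingular.
For each x ∈ F_19, compute rhs = x³ + 10·x + 18 mod 19, then count y ∈ F_19 with y² ≡ rhs.
  x = 0: rhs = 18, matching y values: none (0 points).
  x = 1: rhs = 10, matching y values: none (0 points).
  x = 2: rhs = 8, matching y values: none (0 points).
  x = 3: rhs = 18, matching y values: none (0 points).
  x = 4: rhs = 8, matching y values: none (0 points).
  x = 5: rhs = 3, matching y values: none (0 points).
  x = 6: rhs = 9, matching y values: 3, 16 (2 points).
  x = 7: rhs = 13, matching y values: none (0 points).
  x = 8: rhs = 2, matching y values: none (0 points).
  x = 9: rhs = 1, matching y values: 1, 18 (2 points).
  x = 10: rhs = 16, matching y values: 4, 15 (2 points).
  x = 11: rhs = 15, matching y values: none (0 points).
  x = 12: rhs = 4, matching y values: 2, 17 (2 points).
  x = 13: rhs = 8, matching y values: none (0 points).
  x = 14: rhs = 14, matching y values: none (0 points).
  x = 15: rhs = 9, matching y values: 3, 16 (2 points).
  x = 16: rhs = 18, matching y values: none (0 points).
  x = 17: rhs = 9, matching y values: 3, 16 (2 points).
  x = 18: rhs = 7, matching y values: 8, 11 (2 points).
Total affine count: 14.
Full point count |E(F_19)| = 14 + 1 = 15.
Hasse bound: |15 − (19+1)| = |-5| = 5 ≤ 2√19 ≈ 8.7178 ✓.


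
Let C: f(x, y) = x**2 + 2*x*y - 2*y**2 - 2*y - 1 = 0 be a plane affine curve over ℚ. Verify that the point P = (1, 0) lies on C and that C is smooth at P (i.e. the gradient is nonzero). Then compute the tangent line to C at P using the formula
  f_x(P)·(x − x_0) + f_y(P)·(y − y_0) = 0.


Tangent line at P: 2*x - 2 = 0.

Step 1: f(1, 0) = 0, so P lies on C.
Step 2: partial derivatives
  f_x(x, y) = 2*x + 2*y, f_y(x, y) = 2*x - 4*y - 2.
  f_x(P) = 2, f_y(P) = 0 (gradient nonzero, so P is smooth).
Step 3: tangent line at P: 2·(x − 1) + 0·(y − 0) = 0.
Expanding: 2*x - 2 = 0.


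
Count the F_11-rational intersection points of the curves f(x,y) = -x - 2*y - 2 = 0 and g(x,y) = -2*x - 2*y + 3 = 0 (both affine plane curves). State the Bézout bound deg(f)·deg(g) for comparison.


Common zeros: {(5, 2)}; count = 1; Bézout bound = 1.

deg(f) = 1, deg(g) = 1, so Bézout bound = 1.
Scan x ∈ F_11. For each x, list the y ∈ F_11 with f(x, y) ≡ 0 and those with g(x, y) ≡ 0 (mod 11); the common zeros in that column are the intersection.
  x = 0: f ≡ 0 at y ∈ {10}; g ≡ 0 at y ∈ {7}; common: ∅.
  x = 1: f ≡ 0 at y ∈ {4}; g ≡ 0 at y ∈ {6}; common: ∅.
  x = 2: f ≡ 0 at y ∈ {9}; g ≡ 0 at y ∈ {5}; common: ∅.
  x = 3: f ≡ 0 at y ∈ {3}; g ≡ 0 at y ∈ {4}; common: ∅.
  x = 4: f ≡ 0 at y ∈ {8}; g ≡ 0 at y ∈ {3}; common: ∅.
  x = 5: f ≡ 0 at y ∈ {2}; g ≡ 0 at y ∈ {2}; common: {2}.
  x = 6: f ≡ 0 at y ∈ {7}; g ≡ 0 at y ∈ {1}; common: ∅.
  x = 7: f ≡ 0 at y ∈ {1}; g ≡ 0 at y ∈ {0}; common: ∅.
  x = 8: f ≡ 0 at y ∈ {6}; g ≡ 0 at y ∈ {10}; common: ∅.
  x = 9: f ≡ 0 at y ∈ {0}; g ≡ 0 at y ∈ {9}; common: ∅.
  x = 10: f ≡ 0 at y ∈ {5}; g ≡ 0 at y ∈ {8}; common: ∅.
Collecting: common zeros = {(5, 2)}, so the count is 1.
Comparison with the Bézout bound: 1 ≤ 1 = deg(f)·deg(g), as expected for curves with no common component (the bound is attained).


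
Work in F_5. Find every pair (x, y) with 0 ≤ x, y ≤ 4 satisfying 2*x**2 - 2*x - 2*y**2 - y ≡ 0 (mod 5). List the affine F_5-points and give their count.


Affine F_5-points: {(0, 0), (0, 2), (1, 0), (1, 2)}; count = 4.

For each of the 25 pairs (x, y) ∈ F_5², evaluate f(x, y) mod 5. Record the zeros.
  x = 0: [0↦0, 1↦2, 2↦0, 3↦4, 4↦4]  zeros at y ∈ {0, 2}
  x = 1: [0↦0, 1↦2, 2↦0, 3↦4, 4↦4]  zeros at y ∈ {0, 2}
  x = 2: [0↦4, 1↦1, 2↦4, 3↦3, 4↦3]  zeros at y ∈ ∅
  x = 3: [0↦2, 1↦4, 2↦2, 3↦1, 4↦1]  zeros at y ∈ ∅
  x = 4: [0↦4, 1↦1, 2↦4, 3↦3, 4↦3]  zeros at y ∈ ∅
Collecting zeros: affine points = {(0, 0), (0, 2), (1, 0), (1, 2)}.
Total count |C(F_5)_aff| = 4.


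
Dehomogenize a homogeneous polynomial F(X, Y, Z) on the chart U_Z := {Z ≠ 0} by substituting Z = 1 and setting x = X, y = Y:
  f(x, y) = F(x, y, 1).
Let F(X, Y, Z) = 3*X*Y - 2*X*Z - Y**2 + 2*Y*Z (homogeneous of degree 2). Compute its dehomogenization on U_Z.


f(x, y) = 3*x*y - 2*x - y**2 + 2*y

On U_Z we set Z = 1. Each monomial c·X^i·Y^j·Z^k in F becomes c·x^i·y^j·1^k = c·x^i·y^j.
Substituting Z = 1: F(X, Y, 1) = 3*x*y - 2*x - y**2 + 2*y.
Note: deg(f) ≤ deg(F) = 2; strict inequality happens when F is divisible by Z (lost terms).


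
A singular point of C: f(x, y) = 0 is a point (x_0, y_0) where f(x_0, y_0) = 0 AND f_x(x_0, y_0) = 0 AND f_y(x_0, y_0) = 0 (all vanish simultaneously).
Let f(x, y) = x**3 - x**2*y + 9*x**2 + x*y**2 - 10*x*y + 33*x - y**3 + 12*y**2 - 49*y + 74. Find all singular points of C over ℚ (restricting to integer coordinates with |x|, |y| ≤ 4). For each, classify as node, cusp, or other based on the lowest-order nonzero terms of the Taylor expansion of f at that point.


Singular points: {(-2, 3)}; classification: cusp.

Compute partial derivatives:
  f_x = 3*x**2 - 2*x*y + 18*x + y**2 - 10*y + 33.
  f_y = -x**2 + 2*x*y - 10*x - 3*y**2 + 24*y - 49.
Scan x_0 ∈ {−4, ..., 4}. For each x_0, f_y(x_0, y) is a polynomial in y; find its integer roots y ∈ {−4, ..., 4}, then test f_x and f at those candidates.
  x = -4: f_y(-4, y) = -3*y**2 + 16*y - 25; no integer root y with |y| ≤ 4.
  x = -3: f_y(-3, y) = -3*y**2 + 18*y - 28; no integer root y with |y| ≤ 4.
  x = -2: f_y(-2, y) = -3*y**2 + 20*y - 33; vanishes at y ∈ {3}. (-2, 3): f_x = 0, f = 0 — SINGULAR.
  x = -1: f_y(-1, y) = -3*y**2 + 22*y - 40; vanishes at y ∈ {4}. (-1, 4): f_x = 2 ≠ 0.
  x = 0: f_y(0, y) = -3*y**2 + 24*y - 49; no integer root y with |y| ≤ 4.
  x = 1: f_y(1, y) = -3*y**2 + 26*y - 60; no integer root y with |y| ≤ 4.
  x = 2: f_y(2, y) = -3*y**2 + 28*y - 73; no integer root y with |y| ≤ 4.
  x = 3: f_y(3, y) = -3*y**2 + 30*y - 88; no integer root y with |y| ≤ 4.
  x = 4: f_y(4, y) = -3*y**2 + 32*y - 105; no integer root y with |y| ≤ 4.
Only singular point on the grid: (-2, 3).
Classify: substitute x = -2 + u, y = 3 + v and expand: f = u**3 - u**2*v + u*v**2 - v**3 + v**2.
No constant or linear terms (consistent with a singular point). Quadratic part: v**2. Cubic part: u**3 - u**2*v + u*v**2 - v**3.
The quadratic part v**2 is a perfect square, so there is a single (double) tangent line v = 0, i.e. y = 3. Restricting the cubic part to that line (v = 0) leaves u**3 ≠ 0, so f is not divisible by v and the branch is v² ≈ -u**3 to lowest order — this is a cusp.
Classification: cusp.


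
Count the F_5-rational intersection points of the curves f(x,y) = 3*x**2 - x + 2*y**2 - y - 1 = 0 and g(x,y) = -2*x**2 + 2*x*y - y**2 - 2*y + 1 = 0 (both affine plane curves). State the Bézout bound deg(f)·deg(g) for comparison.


Common zeros: ∅; count = 0; Bézout bound = 4.

deg(f) = 2, deg(g) = 2, so Bézout bound = 4.
Scan x ∈ F_5. For each x, list the y ∈ F_5 with f(x, y) ≡ 0 and those with g(x, y) ≡ 0 (mod 5); the common zeros in that column are the intersection.
  x = 0: f ≡ 0 at y ∈ {1, 2}; g ≡ 0 at y ∈ ∅; common: ∅.
  x = 1: f ≡ 0 at y ∈ ∅; g ≡ 0 at y ∈ {2, 3}; common: ∅.
  x = 2: f ≡ 0 at y ∈ {1, 2}; g ≡ 0 at y ∈ {3, 4}; common: ∅.
  x = 3: f ≡ 0 at y ∈ ∅; g ≡ 0 at y ∈ ∅; common: ∅.
  x = 4: f ≡ 0 at y ∈ ∅; g ≡ 0 at y ∈ ∅; common: ∅.
Collecting: common zeros = ∅, so the count is 0.
Comparison with the Bézout bound: 0 ≤ 4 = deg(f)·deg(g), as expected for curves with no common component (the affine F_5-count falls short of the bound because intersections may lie at infinity, over extension fields, or carry multiplicity).


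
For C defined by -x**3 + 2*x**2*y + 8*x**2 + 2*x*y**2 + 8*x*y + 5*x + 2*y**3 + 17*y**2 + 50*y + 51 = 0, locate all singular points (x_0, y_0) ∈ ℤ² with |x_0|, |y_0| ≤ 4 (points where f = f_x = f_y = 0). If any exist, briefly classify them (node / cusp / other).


Singular points: {(1, -3)}; classification: node.

Compute partial derivatives:
  f_x = -3*x**2 + 4*x*y + 16*x + 2*y**2 + 8*y + 5.
  f_y = 2*x**2 + 4*x*y + 8*x + 6*y**2 + 34*y + 50.
Scan x_0 ∈ {−4, ..., 4}. For each x_0, f_y(x_0, y) is a polynomial in y; find its integer roots y ∈ {−4, ..., 4}, then test f_x and f at those candidates.
  x = -4: f_y(-4, y) = 6*y**2 + 18*y + 50; no integer root y with |y| ≤ 4.
  x = -3: f_y(-3, y) = 6*y**2 + 22*y + 44; no integer root y with |y| ≤ 4.
  x = -2: f_y(-2, y) = 6*y**2 + 26*y + 42; no integer root y with |y| ≤ 4.
  x = -1: f_y(-1, y) = 6*y**2 + 30*y + 44; no integer root y with |y| ≤ 4.
  x = 0: f_y(0, y) = 6*y**2 + 34*y + 50; no integer root y with |y| ≤ 4.
  x = 1: f_y(1, y) = 6*y**2 + 38*y + 60; vanishes at y ∈ {-3}. (1, -3): f_x = 0, f = 0 — SINGULAR.
  x = 2: f_y(2, y) = 6*y**2 + 42*y + 74; no integer root y with |y| ≤ 4.
  x = 3: f_y(3, y) = 6*y**2 + 46*y + 92; no integer root y with |y| ≤ 4.
  x = 4: f_y(4, y) = 6*y**2 + 50*y + 114; no integer root y with |y| ≤ 4.
Only singular point on the grid: (1, -3).
Classify: substitute x = 1 + u, y = -3 + v and expand: f = -u**3 + 2*u**2*v - u**2 + 2*u*v**2 + 2*v**3 + v**2.
No constant or linear terms (consistent with a singular point). Quadratic part: -u**2 + v**2. Cubic part: -u**3 + 2*u**2*v + 2*u*v**2 + 2*v**3.
The quadratic part v**2 - u**2 = (v − u)(v + u) splits into two distinct linear factors, so there are two distinct tangent lines y − -3 = ±(x − 1) — this is a node (ordinary double point).
Classification: node.


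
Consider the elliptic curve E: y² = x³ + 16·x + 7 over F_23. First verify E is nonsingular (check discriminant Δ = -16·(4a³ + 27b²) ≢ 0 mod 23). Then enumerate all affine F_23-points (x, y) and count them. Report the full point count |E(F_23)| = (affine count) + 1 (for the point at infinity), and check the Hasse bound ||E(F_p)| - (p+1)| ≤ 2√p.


Affine points = {(1, 1), (1, 22), (2, 1), (2, 22), (3, 6), (3, 17), (7, 5), (7, 18), (8, 7), (8, 16), (9, 11), (9, 12), (12, 8), (12, 15), (14, 10), (14, 13), (16, 9), (16, 14), (18, 3), (18, 20), (20, 1), (20, 22), (21, 6), (21, 17), (22, 6), (22, 17)}; affine count = 26; |E(F_23)| = 27.

Discriminant check: Δ ∝ 4a³ + 27b² = 4·16³ + 27·7² = 4·4096 + 27·49 ≡ 20 (mod 23). Nonzero ⇒ E is nonsingular.
For each x ∈ F_23, compute rhs = x³ + 16·x + 7 mod 23, then count y ∈ F_23 with y² ≡ rhs.
  x = 0: rhs = 7, matching y values: none (0 points).
  x = 1: rhs = 1, matching y values: 1, 22 (2 points).
  x = 2: rhs = 1, matching y values: 1, 22 (2 points).
  x = 3: rhs = 13, matching y values: 6, 17 (2 points).
  x = 4: rhs = 20, matching y values: none (0 points).
  x = 5: rhs = 5, matching y values: none (0 points).
  x = 6: rhs = 20, matching y values: none (0 points).
  x = 7: rhs = 2, matching y values: 5, 18 (2 points).
  x = 8: rhs = 3, matching y values: 7, 16 (2 points).
  x = 9: rhs = 6, matching y values: 11, 12 (2 points).
  x = 10: rhs = 17, matching y values: none (0 points).
  x = 11: rhs = 19, matching y values: none (0 points).
  x = 12: rhs = 18, matching y values: 8, 15 (2 points).
  x = 13: rhs = 20, matching y values: none (0 points).
  x = 14: rhs = 8, matching y values: 10, 13 (2 points).
  x = 15: rhs = 11, matching y values: none (0 points).
  x = 16: rhs = 12, matching y values: 9, 14 (2 points).
  x = 17: rhs = 17, matching y values: none (0 points).
  x = 18: rhs = 9, matching y values: 3, 20 (2 points).
  x = 19: rhs = 17, matching y values: none (0 points).
  x = 20: rhs = 1, matching y values: 1, 22 (2 points).
  x = 21: rhs = 13, matching y values: 6, 17 (2 points).
  x = 22: rhs = 13, matching y values: 6, 17 (2 points).
Total affine count: 26.
Full point count |E(F_23)| = 26 + 1 = 27.
Hasse bound: |27 − (23+1)| = |3| = 3 ≤ 2√23 ≈ 9.5917 ✓.


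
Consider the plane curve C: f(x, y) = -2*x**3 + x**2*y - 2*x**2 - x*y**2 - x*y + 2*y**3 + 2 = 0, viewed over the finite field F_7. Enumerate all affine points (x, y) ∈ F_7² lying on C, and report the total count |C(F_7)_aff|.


Affine F_7-points: {(0, 3), (0, 5), (0, 6), (2, 6), (3, 0), (6, 1), (6, 4), (6, 5)}; count = 8.

For each of the 49 pairs (x, y) ∈ F_7², evaluate f(x, y) mod 7. Record the zeros.
  x = 0: [0↦2, 1↦4, 2↦4, 3↦0, 4↦4, 5↦0, 6↦0]  zeros at y ∈ {3, 5, 6}
  x = 1: [0↦5, 1↦6, 2↦3, 3↦1, 4↦5, 5↦6, 6↦2]  zeros at y ∈ ∅
  x = 2: [0↦6, 1↦1, 2↦4, 3↦6, 4↦5, 5↦6, 6↦0]  zeros at y ∈ {6}
  x = 3: [0↦0, 1↦5, 2↦2, 3↦3, 4↦6, 5↦2, 6↦3]  zeros at y ∈ {0}
  x = 4: [0↦3, 1↦6, 2↦6, 3↦1, 4↦3, 5↦3, 6↦6]  zeros at y ∈ ∅
  x = 5: [0↦3, 1↦6, 2↦4, 3↦2, 4↦5, 5↦4, 6↦4]  zeros at y ∈ ∅
  x = 6: [0↦2, 1↦0, 2↦5, 3↦1, 4↦0, 5↦0, 6↦6]  zeros at y ∈ {1, 4, 5}
Collecting zeros: affine points = {(0, 3), (0, 5), (0, 6), (2, 6), (3, 0), (6, 1), (6, 4), (6, 5)}.
Total count |C(F_7)_aff| = 8.


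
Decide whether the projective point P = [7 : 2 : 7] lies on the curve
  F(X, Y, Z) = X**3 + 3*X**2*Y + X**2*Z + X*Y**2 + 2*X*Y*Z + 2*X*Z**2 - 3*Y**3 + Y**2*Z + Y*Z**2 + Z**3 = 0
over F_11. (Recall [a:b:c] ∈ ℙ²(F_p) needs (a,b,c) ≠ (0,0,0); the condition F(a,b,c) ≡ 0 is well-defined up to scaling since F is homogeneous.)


F(7,2,7) ≡ 3 (mod 11); P is NOT on the curve.

Evaluate F(7, 2, 7) term-by-term (mod 11).
  X**3 ↦ 1·343·1·1 = 343
  3*X**2*Y ↦ 3·49·2·1 = 294
  X**2*Z ↦ 1·49·1·7 = 343
  X*Y**2 ↦ 1·7·4·1 = 28
  2*X*Y*Z ↦ 2·7·2·7 = 196
  2*X*Z**2 ↦ 2·7·1·49 = 686
  -3*Y**3 ↦ -3·1·8·1 = -24
  Y**2*Z ↦ 1·1·4·7 = 28
  Y*Z**2 ↦ 1·1·2·49 = 98
  Z**3 ↦ 1·1·1·343 = 343
Sum: F(7, 2, 7) = (343) + (294) + (343) + (28) + (196) + (686) + (-24) + (28) + (98) + (343) = 2335.
Reducing mod 11: 2335 ≡ 3 (mod 11).
Since F(a, b, c) ≡ 3 ≠ 0 (mod 11), P does NOT lie on the curve.


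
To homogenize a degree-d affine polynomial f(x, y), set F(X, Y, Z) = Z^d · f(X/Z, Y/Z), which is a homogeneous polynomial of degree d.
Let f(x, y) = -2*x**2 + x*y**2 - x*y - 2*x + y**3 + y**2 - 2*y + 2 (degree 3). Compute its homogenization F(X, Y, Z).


F(X, Y, Z) = -2*X**2*Z + X*Y**2 - X*Y*Z - 2*X*Z**2 + Y**3 + Y**2*Z - 2*Y*Z**2 + 2*Z**3

deg(f) = 3.
Substitute x = X/Z, y = Y/Z into f, then multiply by Z^3.
  monomial -2·x^2·y^0 ↦ -2·X^2·Y^0·Z^1.
  monomial 1·x^1·y^2 ↦ 1·X^1·Y^2·Z^0.
  monomial -1·x^1·y^1 ↦ -1·X^1·Y^1·Z^1.
  monomial -2·x^1·y^0 ↦ -2·X^1·Y^0·Z^2.
  monomial 1·x^0·y^3 ↦ 1·X^0·Y^3·Z^0.
  monomial 1·x^0·y^2 ↦ 1·X^0·Y^2·Z^1.
  monomial -2·x^0·y^1 ↦ -2·X^0·Y^1·Z^2.
  monomial 2·x^0·y^0 ↦ 2·X^0·Y^0·Z^3.
Collecting: F(X, Y, Z) = -2*X**2*Z + X*Y**2 - X*Y*Z - 2*X*Z**2 + Y**3 + Y**2*Z - 2*Y*Z**2 + 2*Z**3.


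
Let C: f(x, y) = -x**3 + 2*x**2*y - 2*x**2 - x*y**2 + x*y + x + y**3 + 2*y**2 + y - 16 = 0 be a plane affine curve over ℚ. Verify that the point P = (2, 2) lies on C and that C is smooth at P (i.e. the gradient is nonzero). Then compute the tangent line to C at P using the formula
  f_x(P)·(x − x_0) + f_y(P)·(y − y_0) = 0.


Tangent line at P: -5*x + 23*y - 36 = 0.

Step 1: f(2, 2) = 0, so P lies on C.
Step 2: partial derivatives
  f_x(x, y) = -3*x**2 + 4*x*y - 4*x - y**2 + y + 1, f_y(x, y) = 2*x**2 - 2*x*y + x + 3*y**2 + 4*y + 1.
  f_x(P) = -5, f_y(P) = 23 (gradient nonzero, so P is smooth).
Step 3: tangent line at P: -5·(x − 2) + 23·(y − 2) = 0.
Expanding: -5*x + 23*y - 36 = 0.


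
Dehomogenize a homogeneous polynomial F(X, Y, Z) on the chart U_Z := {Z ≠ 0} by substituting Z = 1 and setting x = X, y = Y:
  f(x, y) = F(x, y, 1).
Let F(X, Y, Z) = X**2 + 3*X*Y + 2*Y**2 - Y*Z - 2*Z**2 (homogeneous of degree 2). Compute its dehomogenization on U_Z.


f(x, y) = x**2 + 3*x*y + 2*y**2 - y - 2

On U_Z we set Z = 1. Each monomial c·X^i·Y^j·Z^k in F becomes c·x^i·y^j·1^k = c·x^i·y^j.
Substituting Z = 1: F(X, Y, 1) = x**2 + 3*x*y + 2*y**2 - y - 2.
Note: deg(f) ≤ deg(F) = 2; strict inequality happens when F is divisible by Z (lost terms).


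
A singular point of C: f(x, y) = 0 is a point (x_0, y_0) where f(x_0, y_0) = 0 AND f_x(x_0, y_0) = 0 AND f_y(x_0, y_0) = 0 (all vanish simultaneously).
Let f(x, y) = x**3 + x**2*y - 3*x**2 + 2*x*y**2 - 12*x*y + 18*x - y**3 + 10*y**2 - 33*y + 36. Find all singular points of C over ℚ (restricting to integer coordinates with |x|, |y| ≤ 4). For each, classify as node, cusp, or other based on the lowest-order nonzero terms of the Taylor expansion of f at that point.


Singular points: {(0, 3)}; classification: cusp.

Compute partial derivatives:
  f_x = 3*x**2 + 2*x*y - 6*x + 2*y**2 - 12*y + 18.
  f_y = x**2 + 4*x*y - 12*x - 3*y**2 + 20*y - 33.
Scan x_0 ∈ {−4, ..., 4}. For each x_0, f_y(x_0, y) is a polynomial in y; find its integer roots y ∈ {−4, ..., 4}, then test f_x and f at those candidates.
  x = -4: f_y(-4, y) = -3*y**2 + 4*y + 31; no integer root y with |y| ≤ 4.
  x = -3: f_y(-3, y) = -3*y**2 + 8*y + 12; no integer root y with |y| ≤ 4.
  x = -2: f_y(-2, y) = -3*y**2 + 12*y - 5; no integer root y with |y| ≤ 4.
  x = -1: f_y(-1, y) = -3*y**2 + 16*y - 20; vanishes at y ∈ {2}. (-1, 2): f_x = 7 ≠ 0.
  x = 0: f_y(0, y) = -3*y**2 + 20*y - 33; vanishes at y ∈ {3}. (0, 3): f_x = 0, f = 0 — SINGULAR.
  x = 1: f_y(1, y) = -3*y**2 + 24*y - 44; no integer root y with |y| ≤ 4.
  x = 2: f_y(2, y) = -3*y**2 + 28*y - 53; no integer root y with |y| ≤ 4.
  x = 3: f_y(3, y) = -3*y**2 + 32*y - 60; no integer root y with |y| ≤ 4.
  x = 4: f_y(4, y) = -3*y**2 + 36*y - 65; no integer root y with |y| ≤ 4.
Only singular point on the grid: (0, 3).
Classify: substitute x = 0 + u, y = 3 + v and expand: f = u**3 + u**2*v + 2*u*v**2 - v**3 + v**2.
No constant or linear terms (consistent with a singular point). Quadratic part: v**2. Cubic part: u**3 + u**2*v + 2*u*v**2 - v**3.
The quadratic part v**2 is a perfect square, so there is a single (double) tangent line v = 0, i.e. y = 3. Restricting the cubic part to that line (v = 0) leaves u**3 ≠ 0, so f is not divisible by v and the branch is v² ≈ -u**3 to lowest order — this is a cusp.
Classification: cusp.


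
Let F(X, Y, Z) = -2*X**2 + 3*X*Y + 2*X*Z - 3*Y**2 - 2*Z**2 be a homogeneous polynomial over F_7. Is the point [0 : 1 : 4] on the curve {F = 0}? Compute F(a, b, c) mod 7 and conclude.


F(0,1,4) ≡ 0 (mod 7); P is on the curve.

Evaluate F(0, 1, 4) term-by-term (mod 7).
  -2*X**2 ↦ -2·0·1·1 = 0
  3*X*Y ↦ 3·0·1·1 = 0
  2*X*Z ↦ 2·0·1·4 = 0
  -3*Y**2 ↦ -3·1·1·1 = -3
  -2*Z**2 ↦ -2·1·1·16 = -32
Sum: F(0, 1, 4) = (0) + (0) + (0) + (-3) + (-32) = -35.
Reducing mod 7: -35 ≡ 0 (mod 7).
Since F(a, b, c) ≡ 0 (mod 7), P lies on the curve.


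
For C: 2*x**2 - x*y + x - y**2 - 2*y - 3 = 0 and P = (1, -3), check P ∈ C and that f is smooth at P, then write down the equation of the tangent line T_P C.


Tangent line at P: 8*x + 3*y + 1 = 0.

Step 1: f(1, -3) = 0, so P lies on C.
Step 2: partial derivatives
  f_x(x, y) = 4*x - y + 1, f_y(x, y) = -x - 2*y - 2.
  f_x(P) = 8, f_y(P) = 3 (gradient nonzero, so P is smooth).
Step 3: tangent line at P: 8·(x − 1) + 3·(y − -3) = 0.
Expanding: 8*x + 3*y + 1 = 0.


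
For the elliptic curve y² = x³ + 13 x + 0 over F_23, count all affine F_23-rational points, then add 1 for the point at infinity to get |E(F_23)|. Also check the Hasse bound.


Affine points = {(0, 0), (4, 1), (4, 22), (5, 11), (5, 12), (6, 8), (6, 15), (8, 8), (8, 15), (9, 8), (9, 15), (10, 7), (10, 16), (11, 5), (11, 18), (16, 7), (16, 16), (20, 7), (20, 16), (21, 9), (21, 14), (22, 3), (22, 20)}; affine count = 23; |E(F_23)| = 24.

Discriminant check: Δ ∝ 4a³ + 27b² = 4·13³ + 27·0² = 4·2197 + 27·0 ≡ 2 (mod 23). Nonzero ⇒ E is nonsingular.
For each x ∈ F_23, compute rhs = x³ + 13·x + 0 mod 23, then count y ∈ F_23 with y² ≡ rhs.
  x = 0: rhs = 0, matching y values: 0 (1 points).
  x = 1: rhs = 14, matching y values: none (0 points).
  x = 2: rhs = 11, matching y values: none (0 points).
  x = 3: rhs = 20, matching y values: none (0 points).
  x = 4: rhs = 1, matching y values: 1, 22 (2 points).
  x = 5: rhs = 6, matching y values: 11, 12 (2 points).
  x = 6: rhs = 18, matching y values: 8, 15 (2 points).
  x = 7: rhs = 20, matching y values: none (0 points).
  x = 8: rhs = 18, matching y values: 8, 15 (2 points).
  x = 9: rhs = 18, matching y values: 8, 15 (2 points).
  x = 10: rhs = 3, matching y values: 7, 16 (2 points).
  x = 11: rhs = 2, matching y values: 5, 18 (2 points).
  x = 12: rhs = 21, matching y values: none (0 points).
  x = 13: rhs = 20, matching y values: none (0 points).
  x = 14: rhs = 5, matching y values: none (0 points).
  x = 15: rhs = 5, matching y values: none (0 points).
  x = 16: rhs = 3, matching y values: 7, 16 (2 points).
  x = 17: rhs = 5, matching y values: none (0 points).
  x = 18: rhs = 17, matching y values: none (0 points).
  x = 19: rhs = 22, matching y values: none (0 points).
  x = 20: rhs = 3, matching y values: 7, 16 (2 points).
  x = 21: rhs = 12, matching y values: 9, 14 (2 points).
  x = 22: rhs = 9, matching y values: 3, 20 (2 points).
Total affine count: 23.
Full point count |E(F_23)| = 23 + 1 = 24.
Hasse bound: |24 − (23+1)| = |0| = 0 ≤ 2√23 ≈ 9.5917 ✓.


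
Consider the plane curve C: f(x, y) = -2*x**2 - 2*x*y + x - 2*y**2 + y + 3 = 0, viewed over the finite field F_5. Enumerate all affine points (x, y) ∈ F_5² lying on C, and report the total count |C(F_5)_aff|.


Affine F_5-points: {(0, 4), (2, 3), (3, 2), (3, 3), (4, 0), (4, 4)}; count = 6.

For each of the 25 pairs (x, y) ∈ F_5², evaluate f(x, y) mod 5. Record the zeros.
  x = 0: [0↦3, 1↦2, 2↦2, 3↦3, 4↦0]  zeros at y ∈ {4}
  x = 1: [0↦2, 1↦4, 2↦2, 3↦1, 4↦1]  zeros at y ∈ ∅
  x = 2: [0↦2, 1↦2, 2↦3, 3↦0, 4↦3]  zeros at y ∈ {3}
  x = 3: [0↦3, 1↦1, 2↦0, 3↦0, 4↦1]  zeros at y ∈ {2, 3}
  x = 4: [0↦0, 1↦1, 2↦3, 3↦1, 4↦0]  zeros at y ∈ {0, 4}
Collecting zeros: affine points = {(0, 4), (2, 3), (3, 2), (3, 3), (4, 0), (4, 4)}.
Total count |C(F_5)_aff| = 6.


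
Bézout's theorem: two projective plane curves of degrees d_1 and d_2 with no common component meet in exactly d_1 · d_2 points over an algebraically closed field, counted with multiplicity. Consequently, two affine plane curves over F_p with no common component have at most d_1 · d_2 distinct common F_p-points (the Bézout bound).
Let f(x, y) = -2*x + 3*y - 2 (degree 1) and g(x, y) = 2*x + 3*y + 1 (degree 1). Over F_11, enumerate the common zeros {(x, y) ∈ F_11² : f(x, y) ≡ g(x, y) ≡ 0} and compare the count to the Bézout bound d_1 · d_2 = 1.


Common zeros: {(2, 2)}; count = 1; Bézout bound = 1.

deg(f) = 1, deg(g) = 1, so Bézout bound = 1.
Scan x ∈ F_11. For each x, list the y ∈ F_11 with f(x, y) ≡ 0 and those with g(x, y) ≡ 0 (mod 11); the common zeros in that column are the intersection.
  x = 0: f ≡ 0 at y ∈ {8}; g ≡ 0 at y ∈ {7}; common: ∅.
  x = 1: f ≡ 0 at y ∈ {5}; g ≡ 0 at y ∈ {10}; common: ∅.
  x = 2: f ≡ 0 at y ∈ {2}; g ≡ 0 at y ∈ {2}; common: {2}.
  x = 3: f ≡ 0 at y ∈ {10}; g ≡ 0 at y ∈ {5}; common: ∅.
  x = 4: f ≡ 0 at y ∈ {7}; g ≡ 0 at y ∈ {8}; common: ∅.
  x = 5: f ≡ 0 at y ∈ {4}; g ≡ 0 at y ∈ {0}; common: ∅.
  x = 6: f ≡ 0 at y ∈ {1}; g ≡ 0 at y ∈ {3}; common: ∅.
  x = 7: f ≡ 0 at y ∈ {9}; g ≡ 0 at y ∈ {6}; common: ∅.
  x = 8: f ≡ 0 at y ∈ {6}; g ≡ 0 at y ∈ {9}; common: ∅.
  x = 9: f ≡ 0 at y ∈ {3}; g ≡ 0 at y ∈ {1}; common: ∅.
  x = 10: f ≡ 0 at y ∈ {0}; g ≡ 0 at y ∈ {4}; common: ∅.
Collecting: common zeros = {(2, 2)}, so the count is 1.
Comparison with the Bézout bound: 1 ≤ 1 = deg(f)·deg(g), as expected for curves with no common component (the bound is attained).


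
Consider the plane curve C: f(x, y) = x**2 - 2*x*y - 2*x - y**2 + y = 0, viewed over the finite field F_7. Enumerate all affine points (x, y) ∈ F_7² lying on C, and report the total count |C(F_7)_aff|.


Affine F_7-points: {(0, 0), (0, 1), (1, 2), (1, 4), (2, 0), (2, 4), (3, 3), (3, 6), (4, 1), (4, 6), (5, 2), (5, 3), (6, 5)}; count = 13.

For each of the 49 pairs (x, y) ∈ F_7², evaluate f(x, y) mod 7. Record the zeros.
  x = 0: [0↦0, 1↦0, 2↦5, 3↦1, 4↦2, 5↦1, 6↦5]  zeros at y ∈ {0, 1}
  x = 1: [0↦6, 1↦4, 2↦0, 3↦1, 4↦0, 5↦4, 6↦6]  zeros at y ∈ {2, 4}
  x = 2: [0↦0, 1↦3, 2↦4, 3↦3, 4↦0, 5↦2, 6↦2]  zeros at y ∈ {0, 4}
  x = 3: [0↦3, 1↦4, 2↦3, 3↦0, 4↦2, 5↦2, 6↦0]  zeros at y ∈ {3, 6}
  x = 4: [0↦1, 1↦0, 2↦4, 3↦6, 4↦6, 5↦4, 6↦0]  zeros at y ∈ {1, 6}
  x = 5: [0↦1, 1↦5, 2↦0, 3↦0, 4↦5, 5↦1, 6↦2]  zeros at y ∈ {2, 3}
  x = 6: [0↦3, 1↦5, 2↦5, 3↦3, 4↦6, 5↦0, 6↦6]  zeros at y ∈ {5}
Collecting zeros: affine points = {(0, 0), (0, 1), (1, 2), (1, 4), (2, 0), (2, 4), (3, 3), (3, 6), (4, 1), (4, 6), (5, 2), (5, 3), (6, 5)}.
Total count |C(F_7)_aff| = 13.


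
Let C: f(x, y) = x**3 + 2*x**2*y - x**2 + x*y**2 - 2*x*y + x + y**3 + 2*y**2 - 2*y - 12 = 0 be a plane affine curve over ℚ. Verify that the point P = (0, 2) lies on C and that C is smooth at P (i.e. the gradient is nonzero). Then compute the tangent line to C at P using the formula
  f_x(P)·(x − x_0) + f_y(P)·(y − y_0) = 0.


Tangent line at P: x + 18*y - 36 = 0.

Step 1: f(0, 2) = 0, so P lies on C.
Step 2: partial derivatives
  f_x(x, y) = 3*x**2 + 4*x*y - 2*x + y**2 - 2*y + 1, f_y(x, y) = 2*x**2 + 2*x*y - 2*x + 3*y**2 + 4*y - 2.
  f_x(P) = 1, f_y(P) = 18 (gradient nonzero, so P is smooth).
Step 3: tangent line at P: 1·(x − 0) + 18·(y − 2) = 0.
Expanding: x + 18*y - 36 = 0.


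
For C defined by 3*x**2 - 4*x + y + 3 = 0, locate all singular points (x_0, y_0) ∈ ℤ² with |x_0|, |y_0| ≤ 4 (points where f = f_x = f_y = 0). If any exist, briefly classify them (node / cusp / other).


No singular points in the scanned grid; C is smooth there.

Compute partial derivatives:
  f_x = 6*x - 4.
  f_y = 1.
f_y = 1 is a nonzero constant, so f_y never vanishes: no point (x, y) can satisfy f = f_x = f_y = 0. In particular no (x, y) ∈ {−4, ..., 4}² is singular; the curve is smooth.


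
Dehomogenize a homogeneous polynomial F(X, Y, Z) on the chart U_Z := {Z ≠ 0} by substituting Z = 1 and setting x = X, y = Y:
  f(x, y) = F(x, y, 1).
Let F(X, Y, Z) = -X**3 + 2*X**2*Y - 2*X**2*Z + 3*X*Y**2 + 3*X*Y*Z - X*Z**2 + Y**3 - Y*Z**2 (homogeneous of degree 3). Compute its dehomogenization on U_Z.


f(x, y) = -x**3 + 2*x**2*y - 2*x**2 + 3*x*y**2 + 3*x*y - x + y**3 - y

On U_Z we set Z = 1. Each monomial c·X^i·Y^j·Z^k in F becomes c·x^i·y^j·1^k = c·x^i·y^j.
Substituting Z = 1: F(X, Y, 1) = -x**3 + 2*x**2*y - 2*x**2 + 3*x*y**2 + 3*x*y - x + y**3 - y.
Note: deg(f) ≤ deg(F) = 3; strict inequality happens when F is divisible by Z (lost terms).


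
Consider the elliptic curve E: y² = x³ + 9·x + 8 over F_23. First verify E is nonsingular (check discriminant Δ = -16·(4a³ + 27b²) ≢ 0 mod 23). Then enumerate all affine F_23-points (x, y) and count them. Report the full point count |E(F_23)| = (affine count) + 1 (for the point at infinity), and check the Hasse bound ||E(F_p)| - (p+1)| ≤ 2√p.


Affine points = {(0, 10), (0, 13), (1, 8), (1, 15), (3, 4), (3, 19), (4, 4), (4, 19), (6, 5), (6, 18), (7, 0), (9, 6), (9, 17), (11, 9), (11, 14), (12, 2), (12, 21), (14, 7), (14, 16), (16, 4), (16, 19), (19, 0), (20, 0)}; affine count = 23; |E(F_23)| = 24.

Discriminant check: Δ ∝ 4a³ + 27b² = 4·9³ + 27·8² = 4·729 + 27·64 ≡ 21 (mod 23). Nonzero ⇒ E is nonsingular.
For each x ∈ F_23, compute rhs = x³ + 9·x + 8 mod 23, then count y ∈ F_23 with y² ≡ rhs.
  x = 0: rhs = 8, matching y values: 10, 13 (2 points).
  x = 1: rhs = 18, matching y values: 8, 15 (2 points).
  x = 2: rhs = 11, matching y values: none (0 points).
  x = 3: rhs = 16, matching y values: 4, 19 (2 points).
  x = 4: rhs = 16, matching y values: 4, 19 (2 points).
  x = 5: rhs = 17, matching y values: none (0 points).
  x = 6: rhs = 2, matching y values: 5, 18 (2 points).
  x = 7: rhs = 0, matching y values: 0 (1 points).
  x = 8: rhs = 17, matching y values: none (0 points).
  x = 9: rhs = 13, matching y values: 6, 17 (2 points).
  x = 10: rhs = 17, matching y values: none (0 points).
  x = 11: rhs = 12, matching y values: 9, 14 (2 points).
  x = 12: rhs = 4, matching y values: 2, 21 (2 points).
  x = 13: rhs = 22, matching y values: none (0 points).
  x = 14: rhs = 3, matching y values: 7, 16 (2 points).
  x = 15: rhs = 22, matching y values: none (0 points).
  x = 16: rhs = 16, matching y values: 4, 19 (2 points).
  x = 17: rhs = 14, matching y values: none (0 points).
  x = 18: rhs = 22, matching y values: none (0 points).
  x = 19: rhs = 0, matching y values: 0 (1 points).
  x = 20: rhs = 0, matching y values: 0 (1 points).
  x = 21: rhs = 5, matching y values: none (0 points).
  x = 22: rhs = 21, matching y values: none (0 points).
Total affine count: 23.
Full point count |E(F_23)| = 23 + 1 = 24.
Hasse bound: |24 − (23+1)| = |0| = 0 ≤ 2√23 ≈ 9.5917 ✓.


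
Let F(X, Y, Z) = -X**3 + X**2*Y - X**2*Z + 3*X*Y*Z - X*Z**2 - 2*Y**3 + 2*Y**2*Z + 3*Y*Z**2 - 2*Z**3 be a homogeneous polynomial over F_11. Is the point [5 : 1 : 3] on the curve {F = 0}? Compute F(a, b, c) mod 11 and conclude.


F(5,1,3) ≡ 0 (mod 11); P is on the curve.

Evaluate F(5, 1, 3) term-by-term (mod 11).
  -X**3 ↦ -1·125·1·1 = -125
  X**2*Y ↦ 1·25·1·1 = 25
  -X**2*Z ↦ -1·25·1·3 = -75
  3*X*Y*Z ↦ 3·5·1·3 = 45
  -X*Z**2 ↦ -1·5·1·9 = -45
  -2*Y**3 ↦ -2·1·1·1 = -2
  2*Y**2*Z ↦ 2·1·1·3 = 6
  3*Y*Z**2 ↦ 3·1·1·9 = 27
  -2*Z**3 ↦ -2·1·1·27 = -54
Sum: F(5, 1, 3) = (-125) + (25) + (-75) + (45) + (-45) + (-2) + (6) + (27) + (-54) = -198.
Reducing mod 11: -198 ≡ 0 (mod 11).
Since F(a, b, c) ≡ 0 (mod 11), P lies on the curve.


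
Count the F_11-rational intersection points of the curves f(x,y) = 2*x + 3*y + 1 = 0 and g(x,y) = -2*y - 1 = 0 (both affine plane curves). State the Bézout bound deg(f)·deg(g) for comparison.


Common zeros: {(3, 5)}; count = 1; Bézout bound = 1.

deg(f) = 1, deg(g) = 1, so Bézout bound = 1.
Scan x ∈ F_11. For each x, list the y ∈ F_11 with f(x, y) ≡ 0 and those with g(x, y) ≡ 0 (mod 11); the common zeros in that column are the intersection.
  x = 0: f ≡ 0 at y ∈ {7}; g ≡ 0 at y ∈ {5}; common: ∅.
  x = 1: f ≡ 0 at y ∈ {10}; g ≡ 0 at y ∈ {5}; common: ∅.
  x = 2: f ≡ 0 at y ∈ {2}; g ≡ 0 at y ∈ {5}; common: ∅.
  x = 3: f ≡ 0 at y ∈ {5}; g ≡ 0 at y ∈ {5}; common: {5}.
  x = 4: f ≡ 0 at y ∈ {8}; g ≡ 0 at y ∈ {5}; common: ∅.
  x = 5: f ≡ 0 at y ∈ {0}; g ≡ 0 at y ∈ {5}; common: ∅.
  x = 6: f ≡ 0 at y ∈ {3}; g ≡ 0 at y ∈ {5}; common: ∅.
  x = 7: f ≡ 0 at y ∈ {6}; g ≡ 0 at y ∈ {5}; common: ∅.
  x = 8: f ≡ 0 at y ∈ {9}; g ≡ 0 at y ∈ {5}; common: ∅.
  x = 9: f ≡ 0 at y ∈ {1}; g ≡ 0 at y ∈ {5}; common: ∅.
  x = 10: f ≡ 0 at y ∈ {4}; g ≡ 0 at y ∈ {5}; common: ∅.
Collecting: common zeros = {(3, 5)}, so the count is 1.
Comparison with the Bézout bound: 1 ≤ 1 = deg(f)·deg(g), as expected for curves with no common component (the bound is attained).


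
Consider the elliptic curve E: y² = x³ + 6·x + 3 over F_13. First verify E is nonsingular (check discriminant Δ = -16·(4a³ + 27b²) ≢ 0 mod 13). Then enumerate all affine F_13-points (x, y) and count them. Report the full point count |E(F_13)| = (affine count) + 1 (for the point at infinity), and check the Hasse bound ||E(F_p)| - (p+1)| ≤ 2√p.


Affine points = {(0, 4), (0, 9), (1, 6), (1, 7), (2, 6), (2, 7), (3, 3), (3, 10), (4, 0), (8, 2), (8, 11), (10, 6), (10, 7), (11, 3), (11, 10), (12, 3), (12, 10)}; affine count = 17; |E(F_13)| = 18.

Discriminant check: Δ ∝ 4a³ + 27b² = 4·6³ + 27·3² = 4·216 + 27·9 ≡ 2 (mod 13). Nonzero ⇒ E is nonsingular.
For each x ∈ F_13, compute rhs = x³ + 6·x + 3 mod 13, then count y ∈ F_13 with y² ≡ rhs.
  x = 0: rhs = 3, matching y values: 4, 9 (2 points).
  x = 1: rhs = 10, matching y values: 6, 7 (2 points).
  x = 2: rhs = 10, matching y values: 6, 7 (2 points).
  x = 3: rhs = 9, matching y values: 3, 10 (2 points).
  x = 4: rhs = 0, matching y values: 0 (1 points).
  x = 5: rhs = 2, matching y values: none (0 points).
  x = 6: rhs = 8, matching y values: none (0 points).
  x = 7: rhs = 11, matching y values: none (0 points).
  x = 8: rhs = 4, matching y values: 2, 11 (2 points).
  x = 9: rhs = 6, matching y values: none (0 points).
  x = 10: rhs = 10, matching y values: 6, 7 (2 points).
  x = 11: rhs = 9, matching y values: 3, 10 (2 points).
  x = 12: rhs = 9, matching y values: 3, 10 (2 points).
Total affine count: 17.
Full point count |E(F_13)| = 17 + 1 = 18.
Hasse bound: |18 − (13+1)| = |4| = 4 ≤ 2√13 ≈ 7.2111 ✓.


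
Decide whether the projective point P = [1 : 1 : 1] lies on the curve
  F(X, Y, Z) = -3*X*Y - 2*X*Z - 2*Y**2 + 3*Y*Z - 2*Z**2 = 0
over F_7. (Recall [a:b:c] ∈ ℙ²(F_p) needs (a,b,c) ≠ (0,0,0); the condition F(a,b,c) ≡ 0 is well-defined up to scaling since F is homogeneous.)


F(1,1,1) ≡ 1 (mod 7); P is NOT on the curve.

Evaluate F(1, 1, 1) term-by-term (mod 7).
  -3*X*Y ↦ -3·1·1·1 = -3
  -2*X*Z ↦ -2·1·1·1 = -2
  -2*Y**2 ↦ -2·1·1·1 = -2
  3*Y*Z ↦ 3·1·1·1 = 3
  -2*Z**2 ↦ -2·1·1·1 = -2
Sum: F(1, 1, 1) = (-3) + (-2) + (-2) + (3) + (-2) = -6.
Reducing mod 7: -6 ≡ 1 (mod 7).
Since F(a, b, c) ≡ 1 ≠ 0 (mod 7), P does NOT lie on the curve.


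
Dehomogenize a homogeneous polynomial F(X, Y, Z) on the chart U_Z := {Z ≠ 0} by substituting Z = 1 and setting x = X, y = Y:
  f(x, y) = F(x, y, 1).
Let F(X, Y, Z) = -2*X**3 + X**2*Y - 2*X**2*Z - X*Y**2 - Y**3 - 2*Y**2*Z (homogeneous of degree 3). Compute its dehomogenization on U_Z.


f(x, y) = -2*x**3 + x**2*y - 2*x**2 - x*y**2 - y**3 - 2*y**2

On U_Z we set Z = 1. Each monomial c·X^i·Y^j·Z^k in F becomes c·x^i·y^j·1^k = c·x^i·y^j.
Substituting Z = 1: F(X, Y, 1) = -2*x**3 + x**2*y - 2*x**2 - x*y**2 - y**3 - 2*y**2.
Note: deg(f) ≤ deg(F) = 3; strict inequality happens when F is divisible by Z (lost terms).


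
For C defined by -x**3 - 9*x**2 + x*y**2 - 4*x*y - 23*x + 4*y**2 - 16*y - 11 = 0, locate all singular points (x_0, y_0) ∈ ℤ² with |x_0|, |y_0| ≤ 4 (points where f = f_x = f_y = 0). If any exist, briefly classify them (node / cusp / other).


Singular points: {(-3, 2)}; classification: cusp.

Compute partial derivatives:
  f_x = -3*x**2 - 18*x + y**2 - 4*y - 23.
  f_y = 2*x*y - 4*x + 8*y - 16.
Scan x_0 ∈ {−4, ..., 4}. For each x_0, f_y(x_0, y) is a polynomial in y; find its integer roots y ∈ {−4, ..., 4}, then test f_x and f at those candidates.
  x = -4: f_y(-4, y) = 0; vanishes at y ∈ {-4, -3, -2, -1, 0, 1, 2, 3, 4}. (-4, -4): f_x = 33 ≠ 0; (-4, -3): f_x = 22 ≠ 0; (-4, -2): f_x = 13 ≠ 0; (-4, -1): f_x = 6 ≠ 0; (-4, 0): f_x = 1 ≠ 0; (-4, 1): f_x = -2 ≠ 0; (-4, 2): f_x = -3 ≠ 0; (-4, 3): f_x = -2 ≠ 0; (-4, 4): f_x = 1 ≠ 0.
  x = -3: f_y(-3, y) = 2*y - 4; vanishes at y ∈ {2}. (-3, 2): f_x = 0, f = 0 — SINGULAR.
  x = -2: f_y(-2, y) = 4*y - 8; vanishes at y ∈ {2}. (-2, 2): f_x = -3 ≠ 0.
  x = -1: f_y(-1, y) = 6*y - 12; vanishes at y ∈ {2}. (-1, 2): f_x = -12 ≠ 0.
  x = 0: f_y(0, y) = 8*y - 16; vanishes at y ∈ {2}. (0, 2): f_x = -27 ≠ 0.
  x = 1: f_y(1, y) = 10*y - 20; vanishes at y ∈ {2}. (1, 2): f_x = -48 ≠ 0.
  x = 2: f_y(2, y) = 12*y - 24; vanishes at y ∈ {2}. (2, 2): f_x = -75 ≠ 0.
  x = 3: f_y(3, y) = 14*y - 28; vanishes at y ∈ {2}. (3, 2): f_x = -108 ≠ 0.
  x = 4: f_y(4, y) = 16*y - 32; vanishes at y ∈ {2}. (4, 2): f_x = -147 ≠ 0.
Only singular point on the grid: (-3, 2).
Classify: substitute x = -3 + u, y = 2 + v and expand: f = -u**3 + u*v**2 + v**2.
No constant or linear terms (consistent with a singular point). Quadratic part: v**2. Cubic part: -u**3 + u*v**2.
The quadratic part v**2 is a perfect square, so there is a single (double) tangent line v = 0, i.e. y = 2. Restricting the cubic part to that line (v = 0) leaves -u**3 ≠ 0, so f is not divisible by v and the branch is v² ≈ u**3 to lowest order — this is a cusp.
Classification: cusp.
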